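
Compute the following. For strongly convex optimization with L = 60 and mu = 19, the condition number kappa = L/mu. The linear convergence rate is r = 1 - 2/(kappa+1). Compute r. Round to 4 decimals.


Step 1: Compute the condition number.
kappa = L/mu = 60/19 = 3.1579
Step 2: Compute the convergence rate.
r = 1 - 2/(kappa + 1) = 1 - 2*mu/(L + mu) = (L - mu)/(L + mu) = 41/79 = 0.519


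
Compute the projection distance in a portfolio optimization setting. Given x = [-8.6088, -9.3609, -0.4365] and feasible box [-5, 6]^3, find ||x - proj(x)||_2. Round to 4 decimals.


Project each component onto [-5, 6].
clip(-8.6088) = -5.0, clip(-9.3609) = -5.0, clip(-0.4365) = -0.4365
Projection = [-5.0, -5.0, -0.4365]
Squared diffs: [13.0234, 19.0174, 0.0]
Distance = sqrt(32.0408) = 5.6605


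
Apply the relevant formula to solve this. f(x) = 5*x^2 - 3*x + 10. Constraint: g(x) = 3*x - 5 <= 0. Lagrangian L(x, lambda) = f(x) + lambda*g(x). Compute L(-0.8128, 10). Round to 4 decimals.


Step 1: Evaluate f(x).
f(-0.8128) = 5*(-0.8128)^2 - 3*(-0.8128) + 10 = 15.7416
Step 2: Evaluate g(x).
g(-0.8128) = 3*-0.8128 - 5 = -7.4384
Step 3: Compute Lagrangian.
L = 15.7416 + 10*-7.4384 = -58.6424


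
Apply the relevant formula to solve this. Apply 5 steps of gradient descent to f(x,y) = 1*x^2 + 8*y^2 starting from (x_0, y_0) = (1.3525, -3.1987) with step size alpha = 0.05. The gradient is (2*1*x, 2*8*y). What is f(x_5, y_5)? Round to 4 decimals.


Gradient descent on f(x,y) = 1*x^2 + 8*y^2.
Starting point: (1.3525, -3.1987), alpha = 0.05
Step 1: grad_x = 2*1*1.3525 = 2.705, grad_y = 2*8*-3.1987 = -51.1792
  x_1 = 1.3525 - 0.05*2.705 = 1.2173
  y_1 = -3.1987 - 0.05*-51.1792 = -0.6397
Step 2: grad_x = 2*1*1.2173 = 2.4345, grad_y = 2*8*-0.6397 = -10.2358
  x_2 = 1.2173 - 0.05*2.4345 = 1.0955
  y_2 = -0.6397 - 0.05*-10.2358 = -0.1279
Step 3: grad_x = 2*1*1.0955 = 2.1911, grad_y = 2*8*-0.1279 = -2.0472
  x_3 = 1.0955 - 0.05*2.1911 = 0.986
  y_3 = -0.1279 - 0.05*-2.0472 = -0.0256
Step 4: grad_x = 2*1*0.986 = 1.9719, grad_y = 2*8*-0.0256 = -0.4094
  x_4 = 0.986 - 0.05*1.9719 = 0.8874
  y_4 = -0.0256 - 0.05*-0.4094 = -0.0051
Step 5: grad_x = 2*1*0.8874 = 1.7748, grad_y = 2*8*-0.0051 = -0.0819
  x_5 = 0.8874 - 0.05*1.7748 = 0.7986
  y_5 = -0.0051 - 0.05*-0.0819 = -0.001
f(0.7986, -0.001) = 1*0.7986^2 + 8*(-0.001)^2 = 0.6378


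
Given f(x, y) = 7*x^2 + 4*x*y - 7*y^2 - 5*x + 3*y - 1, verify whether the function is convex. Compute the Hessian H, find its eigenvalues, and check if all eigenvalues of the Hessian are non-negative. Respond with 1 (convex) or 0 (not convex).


The Hessian of f(x,y) = 7*x^2 + 4*x*y - 7*y^2 - 5*x + 3*y - 1 is:
H = [[14, 4], [4, -14]]
Trace = 14 - 14 = 0
Determinant = 14*-14 - (4)^2 = -212
Discriminant = (0)^2 - 4*-212 = 848.0
Eigenvalues: lambda_1 = -14.5602, lambda_2 = 14.5602
The function is not convex.

0


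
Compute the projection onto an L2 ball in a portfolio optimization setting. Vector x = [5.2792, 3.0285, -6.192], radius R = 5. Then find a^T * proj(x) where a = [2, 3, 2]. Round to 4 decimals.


Step 1: Compute ||x|| (intermediates to 6 decimals).
||x|| = sqrt(5.2792^2 + 3.0285^2 + (-6.192)^2) = 8.682317
Step 2: Project.
Since ||x|| > R, scale = R/||x|| = 5/8.682317 = 0.575883, proj(x) = scale * x
proj(x) = [3.040202, 1.744062, -3.565868]
Step 3: Dot product.
a^T * proj(x) = 2*3.040202 + 3*1.744062 + 2*(-3.565868) = 4.1809


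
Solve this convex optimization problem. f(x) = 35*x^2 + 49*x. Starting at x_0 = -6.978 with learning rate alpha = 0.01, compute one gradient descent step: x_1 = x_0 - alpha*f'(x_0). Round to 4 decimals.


We compute the gradient at x_0 and apply the update.
f'(x) = 70*x + 49
f'(-6.978) = 70*-6.978 + 49 = -439.46
x_1 = -6.978 - 0.01*-439.46 = -2.5834


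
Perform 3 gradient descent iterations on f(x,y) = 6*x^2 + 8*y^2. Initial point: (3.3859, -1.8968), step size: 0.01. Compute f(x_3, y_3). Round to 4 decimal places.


Gradient descent on f(x,y) = 6*x^2 + 8*y^2.
Starting point: (3.3859, -1.8968), alpha = 0.01
Step 1: grad_x = 2*6*3.3859 = 40.6308, grad_y = 2*8*-1.8968 = -30.3488
  x_1 = 3.3859 - 0.01*40.6308 = 2.9796
  y_1 = -1.8968 - 0.01*-30.3488 = -1.5933
Step 2: grad_x = 2*6*2.9796 = 35.7551, grad_y = 2*8*-1.5933 = -25.493
  x_2 = 2.9796 - 0.01*35.7551 = 2.622
  y_2 = -1.5933 - 0.01*-25.493 = -1.3384
Step 3: grad_x = 2*6*2.622 = 31.4645, grad_y = 2*8*-1.3384 = -21.4141
  x_3 = 2.622 - 0.01*31.4645 = 2.3074
  y_3 = -1.3384 - 0.01*-21.4141 = -1.1242
f(2.3074, -1.1242) = 6*2.3074^2 + 8*(-1.1242)^2 = 42.0558


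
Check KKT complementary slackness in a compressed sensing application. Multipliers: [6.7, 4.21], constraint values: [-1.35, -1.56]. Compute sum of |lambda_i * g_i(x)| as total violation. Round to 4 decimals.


KKT complementary slackness check:
lambda_1 * g_1 = 6.7 * -1.35 = -9.045
lambda_2 * g_2 = 4.21 * -1.56 = -6.5676
Total violation = 9.045 + 6.5676 = 15.6126


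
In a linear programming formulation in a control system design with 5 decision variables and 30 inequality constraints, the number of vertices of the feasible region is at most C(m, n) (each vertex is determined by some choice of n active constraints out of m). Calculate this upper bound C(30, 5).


Each vertex corresponds to some choice of n active constraints out of m, so the number of vertices is at most C(m, n) = m! / (n!(m-n)!).
m = 30, n = 5
Numerator: 30 * 29 * 28 * 27 * 26
Denominator: 5! = 120
C(30, 5) = 142506


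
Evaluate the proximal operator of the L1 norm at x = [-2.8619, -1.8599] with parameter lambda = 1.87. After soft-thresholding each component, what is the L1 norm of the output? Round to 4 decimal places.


Soft-thresholding with lambda = 1.87:
prox(-2.8619) = sign(-2.8619)*max(|-2.8619| - 1.87, 0) = -0.9919
prox(-1.8599) = sign(-1.8599)*max(|-1.8599| - 1.87, 0) = 0.0
prox(x) = [-0.9919, 0.0]
||prox(x)||_1 = 0.9919 + 0.0 = 0.9919


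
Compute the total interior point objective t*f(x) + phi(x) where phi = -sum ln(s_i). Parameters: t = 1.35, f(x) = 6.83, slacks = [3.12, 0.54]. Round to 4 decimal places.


Step 1: Compute log-barrier.
ln values: [1.1378, -0.6162]
phi = -(1.1378 - 0.6162) = -0.5216
Step 2: Compute augmented objective.
t*f(x) = 1.35*6.83 = 9.2205
Total = 9.2205 - 0.5216 = 8.6989


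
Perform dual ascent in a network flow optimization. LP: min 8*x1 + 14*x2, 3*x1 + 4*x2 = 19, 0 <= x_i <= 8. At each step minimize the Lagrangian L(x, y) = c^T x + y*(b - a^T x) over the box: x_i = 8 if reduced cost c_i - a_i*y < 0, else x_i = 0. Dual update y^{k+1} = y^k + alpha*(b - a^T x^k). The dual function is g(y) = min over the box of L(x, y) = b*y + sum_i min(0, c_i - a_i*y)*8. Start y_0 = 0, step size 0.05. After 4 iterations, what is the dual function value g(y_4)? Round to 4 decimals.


Dual ascent for LP: min 8*x1 + 14*x2, 3*x1 + 4*x2 = 19, 0 <= x_i <= 8
Step 1: y^k = 0.0, reduced costs: (8.0, 14.0)
  x^k = (0.0, 0.0), subgradient = b - a^T x = 19.0
  y^{k+1} = 0.0 + 0.05*19.0 = 0.95
Step 2: y^k = 0.95, reduced costs: (5.15, 10.2)
  x^k = (0.0, 0.0), subgradient = b - a^T x = 19.0
  y^{k+1} = 0.95 + 0.05*19.0 = 1.9
Step 3: y^k = 1.9, reduced costs: (2.3, 6.4)
  x^k = (0.0, 0.0), subgradient = b - a^T x = 19.0
  y^{k+1} = 1.9 + 0.05*19.0 = 2.85
Step 4: y^k = 2.85, reduced costs: (-0.55, 2.6)
  x^k = (8.0, 0.0), subgradient = b - a^T x = -5.0
  y^{k+1} = 2.85 + 0.05*-5.0 = 2.6
Dual objective at y_4 = 2.6: reduced costs (0.2, 3.6), box minimizer x = (0.0, 0.0)
g(y_4) = b*y + (c1 - a1*y)*x1 + (c2 - a2*y)*x2 = 19*2.6 + 0.2*0.0 + 3.6*0.0 = 49.4 + 0.0 + 0.0 = 49.4


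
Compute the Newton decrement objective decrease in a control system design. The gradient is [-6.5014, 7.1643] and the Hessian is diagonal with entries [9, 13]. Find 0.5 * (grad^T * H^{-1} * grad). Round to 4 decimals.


Step 1: H is diagonal, so H^(-1) * g = [-0.7224, 0.5511].
Step 2: g^T H^(-1) g = sum_i g_i^2 / H_ii
  = (-6.5014)^2/9 + (7.1643)^2/13
  = 4.6965 + 3.9482 = 8.6447
Step 3: Objective decrease = 0.5 * g^T H^(-1) g = 4.3224


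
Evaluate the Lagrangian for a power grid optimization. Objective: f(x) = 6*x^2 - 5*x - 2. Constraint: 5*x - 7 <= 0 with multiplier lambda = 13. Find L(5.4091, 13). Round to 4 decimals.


Step 1: Evaluate f(x).
f(5.4091) = 6*5.4091^2 - 5*5.4091 - 2 = 146.5047
Step 2: Evaluate g(x).
g(5.4091) = 5*5.4091 - 7 = 20.0455
Step 3: Compute Lagrangian.
L = 146.5047 + 13*20.0455 = 407.0962


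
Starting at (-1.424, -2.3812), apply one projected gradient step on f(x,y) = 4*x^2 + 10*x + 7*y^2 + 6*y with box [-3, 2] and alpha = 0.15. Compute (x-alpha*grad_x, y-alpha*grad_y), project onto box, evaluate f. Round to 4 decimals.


Step 1: Compute gradient at (-1.424, -2.3812).
grad_x = 2*4*-1.424 + 10 = -1.392
grad_y = 2*7*-2.3812 + 6 = -27.3368
Step 2: Gradient step.
x_raw = -1.424 - 0.15*-1.392 = -1.2152
y_raw = -2.3812 - 0.15*-27.3368 = 1.7193
Step 3: Project onto [-3, 2].
x_proj = clip(-1.2152) = -1.2152
y_proj = clip(1.7193) = 1.7193
Step 4: Evaluate f.
f(-1.2152, 1.7193) = 24.7632


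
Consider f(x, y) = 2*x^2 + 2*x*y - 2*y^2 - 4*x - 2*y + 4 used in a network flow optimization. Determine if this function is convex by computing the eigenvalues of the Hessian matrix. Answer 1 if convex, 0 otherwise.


The Hessian of f(x,y) = 2*x^2 + 2*x*y - 2*y^2 - 4*x - 2*y + 4 is:
H = [[4, 2], [2, -4]]
Trace = 4 - 4 = 0
Determinant = 4*-4 - (2)^2 = -20
Discriminant = (0)^2 - 4*-20 = 80.0
Eigenvalues: lambda_1 = -4.4721, lambda_2 = 4.4721
The function is not convex.

0


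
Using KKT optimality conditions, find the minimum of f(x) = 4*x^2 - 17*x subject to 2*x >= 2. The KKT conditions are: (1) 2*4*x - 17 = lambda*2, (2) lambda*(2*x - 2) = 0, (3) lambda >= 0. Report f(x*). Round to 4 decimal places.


Step 1: Try lambda = 0 (constraint inactive).
Stationarity: 2*4*x - 17 = 0
x* = 17/(2*4) = 2.125
Check constraint: 2*2.125 = 4.25 >= 2 -- satisfied.
Step 2: Compute optimal value.
f(x*) = 4*2.125^2 - 17*2.125 = -18.0625


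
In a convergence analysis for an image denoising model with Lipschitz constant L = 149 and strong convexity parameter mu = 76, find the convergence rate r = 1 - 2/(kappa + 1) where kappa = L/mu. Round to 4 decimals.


Step 1: Compute the condition number.
kappa = L/mu = 149/76 = 1.9605
Step 2: Compute the convergence rate.
r = 1 - 2/(kappa + 1) = 1 - 2*mu/(L + mu) = (L - mu)/(L + mu) = 73/225 = 0.3244


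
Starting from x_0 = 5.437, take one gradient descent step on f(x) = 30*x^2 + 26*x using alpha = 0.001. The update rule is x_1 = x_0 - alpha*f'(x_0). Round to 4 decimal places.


We compute the gradient at x_0 and apply the update.
f'(x) = 60*x + 26
f'(5.437) = 60*5.437 + 26 = 352.22
x_1 = 5.437 - 0.001*352.22 = 5.0848


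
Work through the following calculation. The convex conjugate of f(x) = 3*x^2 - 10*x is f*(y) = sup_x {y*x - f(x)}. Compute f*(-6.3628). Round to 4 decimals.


f*(y) = sup_x {y*x - a*x^2 - b*x} = sup_x {(y-b)*x - a*x^2}
FOC: (y - b) - 2a*x = 0 => x* = (y - b)/(2a)
x* = (-6.3628 + 10)/(2*3) = 0.6062
f*(-6.3628) = (y-b)^2/(4a) = (-6.3628 + 10)^2/(4*3)
= 13.2292/12 = 1.1024


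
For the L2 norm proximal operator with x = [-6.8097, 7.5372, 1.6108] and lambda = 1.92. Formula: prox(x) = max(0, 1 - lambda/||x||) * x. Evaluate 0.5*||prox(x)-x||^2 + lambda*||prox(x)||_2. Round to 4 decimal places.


Step 1: Compute ||x||.
||x|| = 10.2847
Step 2: Compute scaling factor.
scale = max(0, 1 - 1.92/10.2847) = 0.8133
Step 3: prox(x) = [-5.5384, 6.1301, 1.3101]
||prox(x)|| = 8.3647
Step 4: Proximal objective.
0.5*||prox-x||^2 = 1.8432
lambda*||prox|| = 16.0602
Total = 17.9035


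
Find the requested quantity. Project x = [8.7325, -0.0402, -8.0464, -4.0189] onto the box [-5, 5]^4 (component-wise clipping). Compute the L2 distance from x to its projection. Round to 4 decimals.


Project each component onto [-5, 5].
clip(8.7325) = 5.0, clip(-0.0402) = -0.0402, clip(-8.0464) = -5.0, clip(-4.0189) = -4.0189
Projection = [5.0, -0.0402, -5.0, -4.0189]
Squared diffs: [13.9316, 0.0, 9.2806, 0.0]
Distance = sqrt(23.2122) = 4.8179


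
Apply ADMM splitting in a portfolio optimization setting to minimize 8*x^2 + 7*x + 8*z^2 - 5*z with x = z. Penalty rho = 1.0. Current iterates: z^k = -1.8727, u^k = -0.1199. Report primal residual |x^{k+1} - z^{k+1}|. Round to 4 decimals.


ADMM iteration with rho = 1.0, z^k = -1.8727, u^k = -0.1199
Step 1: x-update.
Minimize 8*x^2 + 7*x + (1.0/2)*(x + 1.8727 - 0.1199)^2
FOC: (2*8 + 1.0)*x = -7 + 1.0*(-1.8727 + 0.1199)
x^{k+1} = -0.5149
Step 2: z-update.
Minimize 8*z^2 - 5*z + (1.0/2)*(-0.5149 - z - 0.1199)^2
FOC: (2*8 + 1.0)*z = 5 + 1.0*(-0.5149 - 0.1199)
z^{k+1} = 0.2568
Step 3: u-update.
u^{k+1} = -0.1199 - 0.5149 - 0.2568 = -0.8915
Step 4: Primal residual = |-0.5149 - 0.2568| = 0.7716


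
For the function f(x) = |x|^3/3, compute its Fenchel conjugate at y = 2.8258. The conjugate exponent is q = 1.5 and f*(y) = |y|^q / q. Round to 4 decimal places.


The conjugate exponent q satisfies 1/p + 1/q = 1.
p = 3, so q = 3/(3 - 1) = 1.5
|y|^q = 2.8258^1.5 = 4.7502
f*(2.8258) = 4.7502 / 1.5 = 3.1668


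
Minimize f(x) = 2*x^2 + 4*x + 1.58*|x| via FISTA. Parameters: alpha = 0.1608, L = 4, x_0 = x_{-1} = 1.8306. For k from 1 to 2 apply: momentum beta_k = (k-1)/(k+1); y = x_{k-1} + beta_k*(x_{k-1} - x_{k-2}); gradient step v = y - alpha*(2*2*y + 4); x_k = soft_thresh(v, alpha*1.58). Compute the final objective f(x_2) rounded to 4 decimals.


FISTA on f(x) = 2*x^2 + 4*x + 1.58*|x|
L = 4, alpha = 0.1608
Iteration 1: beta = 0.0, y = 1.8306 + 0.0*(1.8306 - 1.8306) = 1.8306
  grad(y) = 11.3224, v = y - alpha*grad = 0.01
  prox(v) = soft_thresh(0.01, 0.2541) = 0.0
Iteration 2: beta = 0.3333, y = 0.0 + 0.3333*(0.0 - 1.8306) = -0.6102
  grad(y) = 1.5592, v = y - alpha*grad = -0.8609
  prox(v) = soft_thresh(-0.8609, 0.2541) = -0.6069
f(x_2) = 2*(-0.6069)^2 + 4*(-0.6069) + 1.58*|-0.6069| = -0.732


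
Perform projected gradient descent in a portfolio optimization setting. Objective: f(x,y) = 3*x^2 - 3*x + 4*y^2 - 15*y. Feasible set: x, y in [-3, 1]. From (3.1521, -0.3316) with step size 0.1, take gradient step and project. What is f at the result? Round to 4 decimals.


Step 1: Compute gradient at (3.1521, -0.3316).
grad_x = 2*3*3.1521 - 3 = 15.9126
grad_y = 2*4*-0.3316 - 15 = -17.6528
Step 2: Gradient step.
x_raw = 3.1521 - 0.1*15.9126 = 1.5608
y_raw = -0.3316 - 0.1*-17.6528 = 1.4337
Step 3: Project onto [-3, 1].
x_proj = clip(1.5608) = 1.0
y_proj = clip(1.4337) = 1.0
Step 4: Evaluate f.
f(1.0, 1.0) = -11.0


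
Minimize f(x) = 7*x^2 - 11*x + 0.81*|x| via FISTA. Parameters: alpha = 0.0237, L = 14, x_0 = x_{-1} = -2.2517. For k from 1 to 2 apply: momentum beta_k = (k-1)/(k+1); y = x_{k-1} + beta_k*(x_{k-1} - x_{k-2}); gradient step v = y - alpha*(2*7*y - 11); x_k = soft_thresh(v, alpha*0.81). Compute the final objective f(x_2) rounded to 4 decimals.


FISTA on f(x) = 7*x^2 - 11*x + 0.81*|x|
L = 14, alpha = 0.0237
Iteration 1: beta = 0.0, y = -2.2517 + 0.0*(-2.2517 + 2.2517) = -2.2517
  grad(y) = -42.5238, v = y - alpha*grad = -1.2439
  prox(v) = soft_thresh(-1.2439, 0.0192) = -1.2247
Iteration 2: beta = 0.3333, y = -1.2247 + 0.3333*(-1.2247 + 2.2517) = -0.8824
  grad(y) = -23.3529, v = y - alpha*grad = -0.3289
  prox(v) = soft_thresh(-0.3289, 0.0192) = -0.3097
f(x_2) = 7*(-0.3097)^2 - 11*(-0.3097) + 0.81*|-0.3097| = 4.3288


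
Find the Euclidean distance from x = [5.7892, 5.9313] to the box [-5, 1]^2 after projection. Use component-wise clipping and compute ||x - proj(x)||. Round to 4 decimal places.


Project each component onto [-5, 1].
clip(5.7892) = 1.0, clip(5.9313) = 1.0
Projection = [1.0, 1.0]
Squared diffs: [22.9364, 24.3177]
Distance = sqrt(47.2541) = 6.8742


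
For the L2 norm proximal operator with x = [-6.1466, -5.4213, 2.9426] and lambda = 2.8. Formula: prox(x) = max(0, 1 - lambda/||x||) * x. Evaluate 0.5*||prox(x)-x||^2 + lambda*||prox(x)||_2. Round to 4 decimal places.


Step 1: Compute ||x||.
||x|| = 8.708
Step 2: Compute scaling factor.
scale = max(0, 1 - 2.8/8.708) = 0.6785
Step 3: prox(x) = [-4.1702, -3.6781, 1.9964]
||prox(x)|| = 5.908
Step 4: Proximal objective.
0.5*||prox-x||^2 = 3.92
lambda*||prox|| = 16.5424
Total = 20.4625


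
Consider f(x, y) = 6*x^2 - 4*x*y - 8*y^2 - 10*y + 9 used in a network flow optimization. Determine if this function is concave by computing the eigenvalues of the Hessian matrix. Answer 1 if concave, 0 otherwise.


The Hessian of f(x,y) = 6*x^2 - 4*x*y - 8*y^2 - 10*y + 9 is:
H = [[12, -4], [-4, -16]]
Trace = 12 - 16 = -4
Determinant = 12*-16 - (-4)^2 = -208
Discriminant = (-4)^2 - 4*-208 = 848.0
Eigenvalues: lambda_1 = -16.5602, lambda_2 = 12.5602
The function is not concave.

0


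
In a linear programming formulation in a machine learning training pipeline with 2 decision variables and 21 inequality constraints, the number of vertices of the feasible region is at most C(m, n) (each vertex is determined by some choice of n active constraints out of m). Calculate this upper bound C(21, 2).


Each vertex corresponds to some choice of n active constraints out of m, so the number of vertices is at most C(m, n) = m! / (n!(m-n)!).
m = 21, n = 2
Numerator: 21 * 20
Denominator: 2! = 2
C(21, 2) = 210


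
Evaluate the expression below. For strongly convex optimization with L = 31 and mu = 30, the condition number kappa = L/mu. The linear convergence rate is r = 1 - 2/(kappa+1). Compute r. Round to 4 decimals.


Step 1: Compute the condition number.
kappa = L/mu = 31/30 = 1.0333
Step 2: Compute the convergence rate.
r = 1 - 2/(kappa + 1) = 1 - 2*mu/(L + mu) = (L - mu)/(L + mu) = 1/61 = 0.0164


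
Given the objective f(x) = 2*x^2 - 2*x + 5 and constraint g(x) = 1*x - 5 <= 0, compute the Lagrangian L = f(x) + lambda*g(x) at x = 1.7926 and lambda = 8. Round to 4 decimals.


Step 1: Evaluate f(x).
f(1.7926) = 2*1.7926^2 - 2*1.7926 + 5 = 7.8416
Step 2: Evaluate g(x).
g(1.7926) = 1*1.7926 - 5 = -3.2074
Step 3: Compute Lagrangian.
L = 7.8416 + 8*-3.2074 = -17.8176


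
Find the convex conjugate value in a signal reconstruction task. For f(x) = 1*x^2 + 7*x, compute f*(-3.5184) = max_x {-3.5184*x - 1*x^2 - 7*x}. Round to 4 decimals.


f*(y) = sup_x {y*x - a*x^2 - b*x} = sup_x {(y-b)*x - a*x^2}
FOC: (y - b) - 2a*x = 0 => x* = (y - b)/(2a)
x* = (-3.5184 - 7)/(2*1) = -5.2592
f*(-3.5184) = (y-b)^2/(4a) = (-3.5184 - 7)^2/(4*1)
= 110.6367/4 = 27.6592


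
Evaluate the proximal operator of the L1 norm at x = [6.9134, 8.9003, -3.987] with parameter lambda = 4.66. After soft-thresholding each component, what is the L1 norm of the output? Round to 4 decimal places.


Soft-thresholding with lambda = 4.66:
prox(6.9134) = sign(6.9134)*max(|6.9134| - 4.66, 0) = 2.2534
prox(8.9003) = sign(8.9003)*max(|8.9003| - 4.66, 0) = 4.2403
prox(-3.987) = sign(-3.987)*max(|-3.987| - 4.66, 0) = 0.0
prox(x) = [2.2534, 4.2403, 0.0]
||prox(x)||_1 = 2.2534 + 4.2403 + 0.0 = 6.4937


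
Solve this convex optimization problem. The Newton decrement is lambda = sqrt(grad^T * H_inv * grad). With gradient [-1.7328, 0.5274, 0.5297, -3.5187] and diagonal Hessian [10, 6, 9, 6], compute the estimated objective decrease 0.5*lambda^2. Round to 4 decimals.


Step 1: H is diagonal, so H^(-1) * g = [-0.1733, 0.0879, 0.0589, -0.5865].
Step 2: g^T H^(-1) g = sum_i g_i^2 / H_ii
  = (-1.7328)^2/10 + (0.5274)^2/6 + (0.5297)^2/9 + (-3.5187)^2/6
  = 0.3003 + 0.0464 + 0.0312 + 2.0635 = 2.4413
Step 3: Objective decrease = 0.5 * g^T H^(-1) g = 1.2207


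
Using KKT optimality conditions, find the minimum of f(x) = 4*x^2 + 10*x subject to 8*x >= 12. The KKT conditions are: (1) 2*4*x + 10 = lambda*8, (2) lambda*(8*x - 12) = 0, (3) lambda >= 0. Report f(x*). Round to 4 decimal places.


Step 1: Try lambda = 0 (constraint inactive).
x_unc = -10/(2*4) = -1.25
Check: 8*-1.25 = -10.0 < 12 -- violated!
Step 2: Constraint must be active: 8*x = 12
x* = 12/8 = 1.5
lambda = (2*4*1.5 + 10)/8 = 2.75
Step 3: Compute optimal value.
f(x*) = 4*1.5^2 + 10*1.5 = 24.0


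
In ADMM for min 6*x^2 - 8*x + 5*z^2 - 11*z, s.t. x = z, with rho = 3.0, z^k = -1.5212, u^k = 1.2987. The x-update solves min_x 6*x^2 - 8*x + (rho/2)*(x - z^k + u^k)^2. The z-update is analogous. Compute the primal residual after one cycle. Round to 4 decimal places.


ADMM iteration with rho = 3.0, z^k = -1.5212, u^k = 1.2987
Step 1: x-update.
Minimize 6*x^2 - 8*x + (3.0/2)*(x + 1.5212 + 1.2987)^2
FOC: (2*6 + 3.0)*x = 8 + 3.0*(-1.5212 - 1.2987)
x^{k+1} = -0.0306
Step 2: z-update.
Minimize 5*z^2 - 11*z + (3.0/2)*(-0.0306 - z + 1.2987)^2
FOC: (2*5 + 3.0)*z = 11 + 3.0*(-0.0306 + 1.2987)
z^{k+1} = 1.1388
Step 3: u-update.
u^{k+1} = 1.2987 - 0.0306 - 1.1388 = 0.1293
Step 4: Primal residual = |-0.0306 - 1.1388| = 1.1694


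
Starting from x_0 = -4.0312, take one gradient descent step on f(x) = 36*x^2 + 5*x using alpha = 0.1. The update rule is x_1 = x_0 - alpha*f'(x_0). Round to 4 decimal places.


We compute the gradient at x_0 and apply the update.
f'(x) = 72*x + 5
f'(-4.0312) = 72*-4.0312 + 5 = -285.2464
x_1 = -4.0312 - 0.1*-285.2464 = 24.4934


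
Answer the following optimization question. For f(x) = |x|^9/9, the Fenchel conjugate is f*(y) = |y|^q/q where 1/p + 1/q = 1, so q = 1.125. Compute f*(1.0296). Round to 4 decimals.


The conjugate exponent q satisfies 1/p + 1/q = 1.
p = 9, so q = 9/(9 - 1) = 1.125
|y|^q = 1.0296^1.125 = 1.0334
f*(1.0296) = 1.0334 / 1.125 = 0.9185


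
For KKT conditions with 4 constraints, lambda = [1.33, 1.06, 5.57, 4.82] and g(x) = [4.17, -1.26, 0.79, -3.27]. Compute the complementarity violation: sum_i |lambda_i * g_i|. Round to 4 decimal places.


KKT complementary slackness check:
lambda_1 * g_1 = 1.33 * 4.17 = 5.5461
lambda_2 * g_2 = 1.06 * -1.26 = -1.3356
lambda_3 * g_3 = 5.57 * 0.79 = 4.4003
lambda_4 * g_4 = 4.82 * -3.27 = -15.7614
Total violation = 5.5461 + 1.3356 + 4.4003 + 15.7614 = 27.0434


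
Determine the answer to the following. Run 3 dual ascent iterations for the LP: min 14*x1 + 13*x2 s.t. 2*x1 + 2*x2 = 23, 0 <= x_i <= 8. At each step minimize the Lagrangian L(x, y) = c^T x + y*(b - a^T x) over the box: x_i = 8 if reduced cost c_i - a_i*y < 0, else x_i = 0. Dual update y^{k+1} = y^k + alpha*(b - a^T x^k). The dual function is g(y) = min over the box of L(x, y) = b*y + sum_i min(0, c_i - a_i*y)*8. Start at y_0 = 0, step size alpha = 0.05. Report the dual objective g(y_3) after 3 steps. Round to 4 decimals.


Dual ascent for LP: min 14*x1 + 13*x2, 2*x1 + 2*x2 = 23, 0 <= x_i <= 8
Step 1: y^k = 0.0, reduced costs: (14.0, 13.0)
  x^k = (0.0, 0.0), subgradient = b - a^T x = 23.0
  y^{k+1} = 0.0 + 0.05*23.0 = 1.15
Step 2: y^k = 1.15, reduced costs: (11.7, 10.7)
  x^k = (0.0, 0.0), subgradient = b - a^T x = 23.0
  y^{k+1} = 1.15 + 0.05*23.0 = 2.3
Step 3: y^k = 2.3, reduced costs: (9.4, 8.4)
  x^k = (0.0, 0.0), subgradient = b - a^T x = 23.0
  y^{k+1} = 2.3 + 0.05*23.0 = 3.45
Dual objective at y_3 = 3.45: reduced costs (7.1, 6.1), box minimizer x = (0.0, 0.0)
g(y_3) = b*y + (c1 - a1*y)*x1 + (c2 - a2*y)*x2 = 23*3.45 + 7.1*0.0 + 6.1*0.0 = 79.35 + 0.0 + 0.0 = 79.35


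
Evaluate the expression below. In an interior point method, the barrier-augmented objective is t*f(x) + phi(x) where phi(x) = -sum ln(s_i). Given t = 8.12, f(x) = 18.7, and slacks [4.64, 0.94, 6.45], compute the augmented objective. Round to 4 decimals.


Step 1: Compute log-barrier.
ln values: [1.5347, -0.0619, 1.8641]
phi = -(1.5347 - 0.0619 + 1.8641) = -3.3369
Step 2: Compute augmented objective.
t*f(x) = 8.12*18.7 = 151.844
Total = 151.844 - 3.3369 = 148.5071


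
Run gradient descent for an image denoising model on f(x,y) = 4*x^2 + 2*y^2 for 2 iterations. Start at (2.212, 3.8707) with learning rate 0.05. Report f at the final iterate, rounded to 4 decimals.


Gradient descent on f(x,y) = 4*x^2 + 2*y^2.
Starting point: (2.212, 3.8707), alpha = 0.05
Step 1: grad_x = 2*4*2.212 = 17.696, grad_y = 2*2*3.8707 = 15.4828
  x_1 = 2.212 - 0.05*17.696 = 1.3272
  y_1 = 3.8707 - 0.05*15.4828 = 3.0966
Step 2: grad_x = 2*4*1.3272 = 10.6176, grad_y = 2*2*3.0966 = 12.3862
  x_2 = 1.3272 - 0.05*10.6176 = 0.7963
  y_2 = 3.0966 - 0.05*12.3862 = 2.4772
f(0.7963, 2.4772) = 4*0.7963^2 + 2*2.4772^2 = 14.81


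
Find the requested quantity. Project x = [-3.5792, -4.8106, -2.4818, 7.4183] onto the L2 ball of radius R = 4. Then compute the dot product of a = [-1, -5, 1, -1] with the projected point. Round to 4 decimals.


Step 1: Compute ||x|| (intermediates to 6 decimals).
||x|| = sqrt((-3.5792)^2 + (-4.8106)^2 + (-2.4818)^2 + 7.4183^2) = 9.856117
Step 2: Project.
Since ||x|| > R, scale = R/||x|| = 4/9.856117 = 0.405839, proj(x) = scale * x
proj(x) = [-1.452579, -1.952329, -1.007211, 3.010635]
Step 3: Dot product.
a^T * proj(x) = -1*(-1.452579) - 5*(-1.952329) + 1*(-1.007211) - 1*3.010635 = 7.1964


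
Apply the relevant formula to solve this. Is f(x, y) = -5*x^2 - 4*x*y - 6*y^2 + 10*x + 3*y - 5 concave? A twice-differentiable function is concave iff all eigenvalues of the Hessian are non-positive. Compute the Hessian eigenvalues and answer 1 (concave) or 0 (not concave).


The Hessian of f(x,y) = -5*x^2 - 4*x*y - 6*y^2 + 10*x + 3*y - 5 is:
H = [[-10, -4], [-4, -12]]
Trace = -10 - 12 = -22
Determinant = -10*-12 - (-4)^2 = 104
Discriminant = (-22)^2 - 4*104 = 68.0
Eigenvalues: lambda_1 = -15.1231, lambda_2 = -6.8769
The function is concave.

1


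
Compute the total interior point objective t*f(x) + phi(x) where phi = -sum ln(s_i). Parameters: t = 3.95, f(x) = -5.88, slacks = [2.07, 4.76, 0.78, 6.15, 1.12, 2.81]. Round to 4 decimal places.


Step 1: Compute log-barrier.
ln values: [0.7275, 1.5602, -0.2485, 1.8165, 0.1133, 1.0332]
phi = -(0.7275 + 1.5602 - 0.2485 + 1.8165 + 0.1133 + 1.0332) = -5.0023
Step 2: Compute augmented objective.
t*f(x) = 3.95*-5.88 = -23.226
Total = -23.226 - 5.0023 = -28.2283


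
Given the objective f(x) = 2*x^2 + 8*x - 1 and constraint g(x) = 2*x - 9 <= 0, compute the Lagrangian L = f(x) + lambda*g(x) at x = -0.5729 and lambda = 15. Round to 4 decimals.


Step 1: Evaluate f(x).
f(-0.5729) = 2*(-0.5729)^2 + 8*(-0.5729) - 1 = -4.9268
Step 2: Evaluate g(x).
g(-0.5729) = 2*-0.5729 - 9 = -10.1458
Step 3: Compute Lagrangian.
L = -4.9268 + 15*-10.1458 = -157.1138


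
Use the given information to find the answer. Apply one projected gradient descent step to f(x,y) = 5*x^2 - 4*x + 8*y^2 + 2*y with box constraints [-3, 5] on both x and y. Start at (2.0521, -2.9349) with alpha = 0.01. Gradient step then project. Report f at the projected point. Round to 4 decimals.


Step 1: Compute gradient at (2.0521, -2.9349).
grad_x = 2*5*2.0521 - 4 = 16.521
grad_y = 2*8*-2.9349 + 2 = -44.9584
Step 2: Gradient step.
x_raw = 2.0521 - 0.01*16.521 = 1.8869
y_raw = -2.9349 - 0.01*-44.9584 = -2.4853
Step 3: Project onto [-3, 5].
x_proj = clip(1.8869) = 1.8869
y_proj = clip(-2.4853) = -2.4853
Step 4: Evaluate f.
f(1.8869, -2.4853) = 54.6979


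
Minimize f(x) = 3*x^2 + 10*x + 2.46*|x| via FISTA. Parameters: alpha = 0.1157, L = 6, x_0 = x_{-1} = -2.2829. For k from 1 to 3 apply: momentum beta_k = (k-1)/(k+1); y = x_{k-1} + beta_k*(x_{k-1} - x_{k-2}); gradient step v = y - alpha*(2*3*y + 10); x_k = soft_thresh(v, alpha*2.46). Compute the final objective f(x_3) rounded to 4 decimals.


FISTA on f(x) = 3*x^2 + 10*x + 2.46*|x|
L = 6, alpha = 0.1157
Iteration 1: beta = 0.0, y = -2.2829 + 0.0*(-2.2829 + 2.2829) = -2.2829
  grad(y) = -3.6974, v = y - alpha*grad = -1.8551
  prox(v) = soft_thresh(-1.8551, 0.2846) = -1.5705
Iteration 2: beta = 0.3333, y = -1.5705 + 0.3333*(-1.5705 + 2.2829) = -1.333
  grad(y) = 2.0019, v = y - alpha*grad = -1.5646
  prox(v) = soft_thresh(-1.5646, 0.2846) = -1.28
Iteration 3: beta = 0.5, y = -1.28 + 0.5*(-1.28 + 1.5705) = -1.1348
  grad(y) = 3.1913, v = y - alpha*grad = -1.504
  prox(v) = soft_thresh(-1.504, 0.2846) = -1.2194
f(x_3) = 3*(-1.2194)^2 + 10*(-1.2194) + 2.46*|-1.2194| = -4.7335


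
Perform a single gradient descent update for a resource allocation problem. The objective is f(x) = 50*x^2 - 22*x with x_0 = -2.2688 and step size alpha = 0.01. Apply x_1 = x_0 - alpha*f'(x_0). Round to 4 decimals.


We compute the gradient at x_0 and apply the update.
f'(x) = 100*x - 22
f'(-2.2688) = 100*-2.2688 - 22 = -248.88
x_1 = -2.2688 - 0.01*-248.88 = 0.22


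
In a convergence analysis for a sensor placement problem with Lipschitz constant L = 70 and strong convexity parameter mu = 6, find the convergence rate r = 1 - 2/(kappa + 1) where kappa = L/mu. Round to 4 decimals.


Step 1: Compute the condition number.
kappa = L/mu = 70/6 = 11.6667
Step 2: Compute the convergence rate.
r = 1 - 2/(kappa + 1) = 1 - 2*mu/(L + mu) = (L - mu)/(L + mu) = 64/76 = 0.8421


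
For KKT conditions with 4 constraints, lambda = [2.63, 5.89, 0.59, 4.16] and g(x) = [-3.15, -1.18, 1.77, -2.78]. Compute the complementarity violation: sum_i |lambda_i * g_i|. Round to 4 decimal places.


KKT complementary slackness check:
lambda_1 * g_1 = 2.63 * -3.15 = -8.2845
lambda_2 * g_2 = 5.89 * -1.18 = -6.9502
lambda_3 * g_3 = 0.59 * 1.77 = 1.0443
lambda_4 * g_4 = 4.16 * -2.78 = -11.5648
Total violation = 8.2845 + 6.9502 + 1.0443 + 11.5648 = 27.8438


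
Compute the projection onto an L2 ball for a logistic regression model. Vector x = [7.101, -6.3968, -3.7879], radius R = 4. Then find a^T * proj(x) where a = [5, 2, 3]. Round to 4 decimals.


Step 1: Compute ||x|| (intermediates to 6 decimals).
||x|| = sqrt(7.101^2 + (-6.3968)^2 + (-3.7879)^2) = 10.280634
Step 2: Project.
Since ||x|| > R, scale = R/||x|| = 4/10.280634 = 0.389081, proj(x) = scale * x
proj(x) = [2.762864, -2.488873, -1.4738]
Step 3: Dot product.
a^T * proj(x) = 5*2.762864 + 2*(-2.488873) + 3*(-1.4738) = 4.4152


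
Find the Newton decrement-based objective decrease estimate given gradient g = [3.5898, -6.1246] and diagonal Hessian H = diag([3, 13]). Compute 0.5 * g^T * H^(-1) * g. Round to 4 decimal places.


Step 1: H is diagonal, so H^(-1) * g = [1.1966, -0.4711].
Step 2: g^T H^(-1) g = sum_i g_i^2 / H_ii
  = (3.5898)^2/3 + (-6.1246)^2/13
  = 4.2956 + 2.8854 = 7.181
Step 3: Objective decrease = 0.5 * g^T H^(-1) g = 3.5905


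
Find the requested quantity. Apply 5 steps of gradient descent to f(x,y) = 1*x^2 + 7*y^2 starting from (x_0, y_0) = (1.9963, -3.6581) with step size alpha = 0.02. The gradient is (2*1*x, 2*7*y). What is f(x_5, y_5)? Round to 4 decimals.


Gradient descent on f(x,y) = 1*x^2 + 7*y^2.
Starting point: (1.9963, -3.6581), alpha = 0.02
Step 1: grad_x = 2*1*1.9963 = 3.9926, grad_y = 2*7*-3.6581 = -51.2134
  x_1 = 1.9963 - 0.02*3.9926 = 1.9164
  y_1 = -3.6581 - 0.02*-51.2134 = -2.6338
Step 2: grad_x = 2*1*1.9164 = 3.8329, grad_y = 2*7*-2.6338 = -36.8736
  x_2 = 1.9164 - 0.02*3.8329 = 1.8398
  y_2 = -2.6338 - 0.02*-36.8736 = -1.8964
Step 3: grad_x = 2*1*1.8398 = 3.6796, grad_y = 2*7*-1.8964 = -26.549
  x_3 = 1.8398 - 0.02*3.6796 = 1.7662
  y_3 = -1.8964 - 0.02*-26.549 = -1.3654
Step 4: grad_x = 2*1*1.7662 = 3.5324, grad_y = 2*7*-1.3654 = -19.1153
  x_4 = 1.7662 - 0.02*3.5324 = 1.6956
  y_4 = -1.3654 - 0.02*-19.1153 = -0.9831
Step 5: grad_x = 2*1*1.6956 = 3.3911, grad_y = 2*7*-0.9831 = -13.763
  x_5 = 1.6956 - 0.02*3.3911 = 1.6277
  y_5 = -0.9831 - 0.02*-13.763 = -0.7078
f(1.6277, -0.7078) = 1*1.6277^2 + 7*(-0.7078)^2 = 6.1565


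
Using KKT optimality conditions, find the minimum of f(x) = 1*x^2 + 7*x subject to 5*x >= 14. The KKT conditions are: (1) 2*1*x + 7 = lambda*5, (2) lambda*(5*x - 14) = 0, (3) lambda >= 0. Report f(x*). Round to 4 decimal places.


Step 1: Try lambda = 0 (constraint inactive).
x_unc = -7/(2*1) = -3.5
Check: 5*-3.5 = -17.5 < 14 -- violated!
Step 2: Constraint must be active: 5*x = 14
x* = 14/5 = 2.8
lambda = (2*1*2.8 + 7)/5 = 2.52
Step 3: Compute optimal value.
f(x*) = 1*2.8^2 + 7*2.8 = 27.44


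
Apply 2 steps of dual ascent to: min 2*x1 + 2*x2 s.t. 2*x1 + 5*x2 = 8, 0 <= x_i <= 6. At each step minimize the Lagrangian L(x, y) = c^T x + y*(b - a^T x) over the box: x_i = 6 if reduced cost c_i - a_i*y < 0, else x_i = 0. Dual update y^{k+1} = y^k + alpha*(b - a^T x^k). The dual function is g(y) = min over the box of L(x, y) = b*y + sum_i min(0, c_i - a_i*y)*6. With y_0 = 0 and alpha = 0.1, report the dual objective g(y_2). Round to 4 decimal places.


Dual ascent for LP: min 2*x1 + 2*x2, 2*x1 + 5*x2 = 8, 0 <= x_i <= 6
Step 1: y^k = 0.0, reduced costs: (2.0, 2.0)
  x^k = (0.0, 0.0), subgradient = b - a^T x = 8.0
  y^{k+1} = 0.0 + 0.1*8.0 = 0.8
Step 2: y^k = 0.8, reduced costs: (0.4, -2.0)
  x^k = (0.0, 6.0), subgradient = b - a^T x = -22.0
  y^{k+1} = 0.8 + 0.1*-22.0 = -1.4
Dual objective at y_2 = -1.4: reduced costs (4.8, 9.0), box minimizer x = (0.0, 0.0)
g(y_2) = b*y + (c1 - a1*y)*x1 + (c2 - a2*y)*x2 = 8*(-1.4) + 4.8*0.0 + 9.0*0.0 = -11.2 + 0.0 + 0.0 = -11.2


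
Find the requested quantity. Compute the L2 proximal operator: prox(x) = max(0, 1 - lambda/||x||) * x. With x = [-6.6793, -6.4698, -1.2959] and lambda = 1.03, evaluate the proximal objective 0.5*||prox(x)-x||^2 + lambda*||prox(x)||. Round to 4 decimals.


Step 1: Compute ||x||.
||x|| = 9.3889
Step 2: Compute scaling factor.
scale = max(0, 1 - 1.03/9.3889) = 0.8903
Step 3: prox(x) = [-5.9466, -5.76, -1.1537]
||prox(x)|| = 8.3589
Step 4: Proximal objective.
0.5*||prox-x||^2 = 0.5305
lambda*||prox|| = 8.6097
Total = 9.1401


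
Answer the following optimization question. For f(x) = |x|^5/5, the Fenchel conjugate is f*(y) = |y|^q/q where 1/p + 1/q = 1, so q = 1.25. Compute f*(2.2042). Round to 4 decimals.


The conjugate exponent q satisfies 1/p + 1/q = 1.
p = 5, so q = 5/(5 - 1) = 1.25
|y|^q = 2.2042^1.25 = 2.6857
f*(2.2042) = 2.6857 / 1.25 = 2.1486


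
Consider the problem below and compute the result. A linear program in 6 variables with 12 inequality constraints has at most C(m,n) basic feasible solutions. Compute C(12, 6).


Each vertex corresponds to some choice of n active constraints out of m, so the number of vertices is at most C(m, n) = m! / (n!(m-n)!).
m = 12, n = 6
Numerator: 12 * 11 * 10 * 9 * 8 * 7
Denominator: 6! = 720
C(12, 6) = 924


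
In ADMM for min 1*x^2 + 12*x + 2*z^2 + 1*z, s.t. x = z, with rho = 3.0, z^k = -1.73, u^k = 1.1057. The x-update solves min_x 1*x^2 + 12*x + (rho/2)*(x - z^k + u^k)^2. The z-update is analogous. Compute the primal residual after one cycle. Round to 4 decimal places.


ADMM iteration with rho = 3.0, z^k = -1.73, u^k = 1.1057
Step 1: x-update.
Minimize 1*x^2 + 12*x + (3.0/2)*(x + 1.73 + 1.1057)^2
FOC: (2*1 + 3.0)*x = -12 + 3.0*(-1.73 - 1.1057)
x^{k+1} = -4.1014
Step 2: z-update.
Minimize 2*z^2 + 1*z + (3.0/2)*(-4.1014 - z + 1.1057)^2
FOC: (2*2 + 3.0)*z = -1 + 3.0*(-4.1014 + 1.1057)
z^{k+1} = -1.4267
Step 3: u-update.
u^{k+1} = 1.1057 - 4.1014 + 1.4267 = -1.569
Step 4: Primal residual = |-4.1014 + 1.4267| = 2.6747


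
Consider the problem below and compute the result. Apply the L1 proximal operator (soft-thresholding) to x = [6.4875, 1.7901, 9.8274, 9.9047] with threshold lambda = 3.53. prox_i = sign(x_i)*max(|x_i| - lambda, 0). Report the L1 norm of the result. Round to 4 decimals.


Soft-thresholding with lambda = 3.53:
prox(6.4875) = sign(6.4875)*max(|6.4875| - 3.53, 0) = 2.9575
prox(1.7901) = sign(1.7901)*max(|1.7901| - 3.53, 0) = 0.0
prox(9.8274) = sign(9.8274)*max(|9.8274| - 3.53, 0) = 6.2974
prox(9.9047) = sign(9.9047)*max(|9.9047| - 3.53, 0) = 6.3747
prox(x) = [2.9575, 0.0, 6.2974, 6.3747]
||prox(x)||_1 = 2.9575 + 0.0 + 6.2974 + 6.3747 = 15.6296


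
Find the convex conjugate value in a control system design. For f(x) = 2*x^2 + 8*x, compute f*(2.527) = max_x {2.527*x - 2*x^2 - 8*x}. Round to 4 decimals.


f*(y) = sup_x {y*x - a*x^2 - b*x} = sup_x {(y-b)*x - a*x^2}
FOC: (y - b) - 2a*x = 0 => x* = (y - b)/(2a)
x* = (2.527 - 8)/(2*2) = -1.3683
f*(2.527) = (y-b)^2/(4a) = (2.527 - 8)^2/(4*2)
= 29.9537/8 = 3.7442


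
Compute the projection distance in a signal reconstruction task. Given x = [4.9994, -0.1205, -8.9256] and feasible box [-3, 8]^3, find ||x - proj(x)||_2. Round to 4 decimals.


Project each component onto [-3, 8].
clip(4.9994) = 4.9994, clip(-0.1205) = -0.1205, clip(-8.9256) = -3.0
Projection = [4.9994, -0.1205, -3.0]
Squared diffs: [0.0, 0.0, 35.1127]
Distance = sqrt(35.1127) = 5.9256


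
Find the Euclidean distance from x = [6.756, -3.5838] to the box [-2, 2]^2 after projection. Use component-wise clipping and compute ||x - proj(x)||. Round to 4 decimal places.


Project each component onto [-2, 2].
clip(6.756) = 2.0, clip(-3.5838) = -2.0
Projection = [2.0, -2.0]
Squared diffs: [22.6195, 2.5084]
Distance = sqrt(25.1279) = 5.0128


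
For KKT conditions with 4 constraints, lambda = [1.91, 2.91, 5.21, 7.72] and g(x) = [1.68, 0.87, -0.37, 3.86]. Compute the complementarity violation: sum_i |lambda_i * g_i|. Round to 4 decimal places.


KKT complementary slackness check:
lambda_1 * g_1 = 1.91 * 1.68 = 3.2088
lambda_2 * g_2 = 2.91 * 0.87 = 2.5317
lambda_3 * g_3 = 5.21 * -0.37 = -1.9277
lambda_4 * g_4 = 7.72 * 3.86 = 29.7992
Total violation = 3.2088 + 2.5317 + 1.9277 + 29.7992 = 37.4674


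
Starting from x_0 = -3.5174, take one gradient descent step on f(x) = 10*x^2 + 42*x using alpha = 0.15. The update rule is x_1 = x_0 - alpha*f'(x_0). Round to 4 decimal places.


We compute the gradient at x_0 and apply the update.
f'(x) = 20*x + 42
f'(-3.5174) = 20*-3.5174 + 42 = -28.348
x_1 = -3.5174 - 0.15*-28.348 = 0.7348


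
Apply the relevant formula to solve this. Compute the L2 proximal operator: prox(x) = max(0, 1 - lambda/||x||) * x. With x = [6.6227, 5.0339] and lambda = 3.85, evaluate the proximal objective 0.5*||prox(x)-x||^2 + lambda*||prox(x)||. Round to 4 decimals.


Step 1: Compute ||x||.
||x|| = 8.3187
Step 2: Compute scaling factor.
scale = max(0, 1 - 3.85/8.3187) = 0.5372
Step 3: prox(x) = [3.5576, 2.7041]
||prox(x)|| = 4.4687
Step 4: Proximal objective.
0.5*||prox-x||^2 = 7.4113
lambda*||prox|| = 17.2045
Total = 24.6156


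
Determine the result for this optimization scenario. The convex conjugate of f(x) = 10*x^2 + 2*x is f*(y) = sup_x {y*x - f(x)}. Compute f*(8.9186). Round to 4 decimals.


f*(y) = sup_x {y*x - a*x^2 - b*x} = sup_x {(y-b)*x - a*x^2}
FOC: (y - b) - 2a*x = 0 => x* = (y - b)/(2a)
x* = (8.9186 - 2)/(2*10) = 0.3459
f*(8.9186) = (y-b)^2/(4a) = (8.9186 - 2)^2/(4*10)
= 47.867/40 = 1.1967


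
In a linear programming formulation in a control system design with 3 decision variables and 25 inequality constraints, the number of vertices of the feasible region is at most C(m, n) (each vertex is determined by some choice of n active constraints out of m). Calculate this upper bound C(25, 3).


Each vertex corresponds to some choice of n active constraints out of m, so the number of vertices is at most C(m, n) = m! / (n!(m-n)!).
m = 25, n = 3
Numerator: 25 * 24 * 23
Denominator: 3! = 6
C(25, 3) = 2300


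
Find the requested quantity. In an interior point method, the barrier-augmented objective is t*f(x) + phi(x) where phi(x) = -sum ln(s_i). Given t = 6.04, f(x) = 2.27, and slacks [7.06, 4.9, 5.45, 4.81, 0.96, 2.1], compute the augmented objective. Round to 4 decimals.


Step 1: Compute log-barrier.
ln values: [1.9544, 1.5892, 1.6956, 1.5707, -0.0408, 0.7419]
phi = -(1.9544 + 1.5892 + 1.6956 + 1.5707 - 0.0408 + 0.7419) = -7.5111
Step 2: Compute augmented objective.
t*f(x) = 6.04*2.27 = 13.7108
Total = 13.7108 - 7.5111 = 6.1997


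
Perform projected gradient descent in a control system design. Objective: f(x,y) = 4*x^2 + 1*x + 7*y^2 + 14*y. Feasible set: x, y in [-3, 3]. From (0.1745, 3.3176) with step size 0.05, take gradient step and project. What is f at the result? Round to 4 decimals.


Step 1: Compute gradient at (0.1745, 3.3176).
grad_x = 2*4*0.1745 + 1 = 2.396
grad_y = 2*7*3.3176 + 14 = 60.4464
Step 2: Gradient step.
x_raw = 0.1745 - 0.05*2.396 = 0.0547
y_raw = 3.3176 - 0.05*60.4464 = 0.2953
Step 3: Project onto [-3, 3].
x_proj = clip(0.0547) = 0.0547
y_proj = clip(0.2953) = 0.2953
Step 4: Evaluate f.
f(0.0547, 0.2953) = 4.8109


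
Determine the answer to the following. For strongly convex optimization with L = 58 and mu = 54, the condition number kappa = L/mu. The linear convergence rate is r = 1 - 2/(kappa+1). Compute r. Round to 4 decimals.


Step 1: Compute the condition number.
kappa = L/mu = 58/54 = 1.0741
Step 2: Compute the convergence rate.
r = 1 - 2/(kappa + 1) = 1 - 2*mu/(L + mu) = (L - mu)/(L + mu) = 4/112 = 0.0357
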